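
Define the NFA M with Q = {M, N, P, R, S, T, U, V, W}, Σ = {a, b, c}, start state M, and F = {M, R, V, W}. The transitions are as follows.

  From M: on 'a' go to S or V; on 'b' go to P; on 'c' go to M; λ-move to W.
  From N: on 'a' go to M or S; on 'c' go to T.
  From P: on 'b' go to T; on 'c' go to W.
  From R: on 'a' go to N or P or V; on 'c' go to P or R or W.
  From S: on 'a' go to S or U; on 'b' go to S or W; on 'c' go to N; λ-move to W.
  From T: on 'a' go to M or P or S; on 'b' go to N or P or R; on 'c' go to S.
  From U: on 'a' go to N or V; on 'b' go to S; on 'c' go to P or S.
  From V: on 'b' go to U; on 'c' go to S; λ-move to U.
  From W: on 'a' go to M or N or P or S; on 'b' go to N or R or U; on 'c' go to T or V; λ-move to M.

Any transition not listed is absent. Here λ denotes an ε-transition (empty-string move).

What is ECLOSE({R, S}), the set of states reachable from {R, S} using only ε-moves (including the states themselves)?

{M, R, S, W}

Begin with {R, S}.
ε-move S → W; add W.
ε-move W → M; add M.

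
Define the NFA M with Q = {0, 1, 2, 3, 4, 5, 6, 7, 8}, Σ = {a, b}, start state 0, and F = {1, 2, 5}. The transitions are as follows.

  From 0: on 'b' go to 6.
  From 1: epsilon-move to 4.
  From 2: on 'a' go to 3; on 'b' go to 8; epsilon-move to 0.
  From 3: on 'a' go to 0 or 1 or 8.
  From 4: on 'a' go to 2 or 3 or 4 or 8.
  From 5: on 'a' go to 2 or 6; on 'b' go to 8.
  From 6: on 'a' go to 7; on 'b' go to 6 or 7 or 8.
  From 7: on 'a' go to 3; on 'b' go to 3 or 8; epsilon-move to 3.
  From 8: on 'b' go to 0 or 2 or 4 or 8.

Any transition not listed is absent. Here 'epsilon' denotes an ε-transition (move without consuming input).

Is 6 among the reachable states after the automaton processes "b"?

Start in {0}.
Read 'b': 0→{6}; now {6}.
State 6 is in {6}.

Yes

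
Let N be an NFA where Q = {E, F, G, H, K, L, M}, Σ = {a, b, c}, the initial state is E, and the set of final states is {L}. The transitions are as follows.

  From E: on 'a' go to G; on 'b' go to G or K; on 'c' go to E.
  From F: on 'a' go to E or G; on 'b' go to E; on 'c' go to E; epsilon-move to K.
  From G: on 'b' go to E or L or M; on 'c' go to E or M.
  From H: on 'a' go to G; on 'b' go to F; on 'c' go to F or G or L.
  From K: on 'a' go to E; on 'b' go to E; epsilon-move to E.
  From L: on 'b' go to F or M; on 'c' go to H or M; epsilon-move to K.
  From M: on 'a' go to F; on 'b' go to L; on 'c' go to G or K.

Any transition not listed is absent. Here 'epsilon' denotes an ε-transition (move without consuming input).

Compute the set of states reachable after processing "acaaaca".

{E, F, G, K}

Start in {E}.
Read 'a': E→{G}; now {G}.
Read 'c': G→{E, M}; now {E, M}.
Read 'a': E→{G}, M→{F}; union {F, G}; ε-closure = {E, F, G, K}.
Read 'a': E→{G}, F→{E, G}, G→∅, K→{E}; now {E, G}.
Read 'a': E→{G}, G→∅; now {G}.
Read 'c': G→{E, M}; now {E, M}.
Read 'a': E→{G}, M→{F}; union {F, G}; ε-closure = {E, F, G, K}.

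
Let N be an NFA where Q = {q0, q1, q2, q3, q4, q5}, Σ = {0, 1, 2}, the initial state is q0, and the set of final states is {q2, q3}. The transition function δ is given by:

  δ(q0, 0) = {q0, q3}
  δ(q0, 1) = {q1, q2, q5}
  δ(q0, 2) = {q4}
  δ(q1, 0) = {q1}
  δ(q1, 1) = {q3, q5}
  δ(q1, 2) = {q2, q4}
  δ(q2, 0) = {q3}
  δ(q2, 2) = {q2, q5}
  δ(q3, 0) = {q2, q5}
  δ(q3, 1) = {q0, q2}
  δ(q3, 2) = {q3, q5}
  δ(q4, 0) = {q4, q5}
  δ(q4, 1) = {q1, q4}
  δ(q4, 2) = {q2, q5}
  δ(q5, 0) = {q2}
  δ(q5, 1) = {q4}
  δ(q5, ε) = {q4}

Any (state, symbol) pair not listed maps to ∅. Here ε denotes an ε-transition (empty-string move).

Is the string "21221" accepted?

Start in {q0}.
Read '2': {q0} → {q4}.
Read '1': {q4} → {q1, q4}.
Read '2': {q1, q4} → {q2, q4, q5}.
Read '2': {q2, q4, q5} → {q2, q4, q5}.
Read '1': {q2, q4, q5} → {q1, q4}.
The final set {q1, q4} contains no accepting state.

No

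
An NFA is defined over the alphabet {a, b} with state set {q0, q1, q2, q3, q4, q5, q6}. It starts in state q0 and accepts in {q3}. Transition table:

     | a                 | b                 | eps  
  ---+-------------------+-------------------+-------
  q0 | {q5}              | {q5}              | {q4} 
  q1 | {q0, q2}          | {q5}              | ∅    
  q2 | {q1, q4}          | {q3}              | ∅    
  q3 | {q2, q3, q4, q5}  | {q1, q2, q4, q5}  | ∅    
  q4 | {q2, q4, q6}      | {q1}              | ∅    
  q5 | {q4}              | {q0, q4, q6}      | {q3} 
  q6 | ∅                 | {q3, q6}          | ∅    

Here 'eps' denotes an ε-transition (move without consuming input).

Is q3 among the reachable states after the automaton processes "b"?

Start: ε-closure({q0}) = {q0, q4}.
Read 'b': q0→{q5}, q4→{q1}; union {q1, q5}; ε-closure = {q1, q3, q5}.
State q3 is in {q1, q3, q5}.

Yes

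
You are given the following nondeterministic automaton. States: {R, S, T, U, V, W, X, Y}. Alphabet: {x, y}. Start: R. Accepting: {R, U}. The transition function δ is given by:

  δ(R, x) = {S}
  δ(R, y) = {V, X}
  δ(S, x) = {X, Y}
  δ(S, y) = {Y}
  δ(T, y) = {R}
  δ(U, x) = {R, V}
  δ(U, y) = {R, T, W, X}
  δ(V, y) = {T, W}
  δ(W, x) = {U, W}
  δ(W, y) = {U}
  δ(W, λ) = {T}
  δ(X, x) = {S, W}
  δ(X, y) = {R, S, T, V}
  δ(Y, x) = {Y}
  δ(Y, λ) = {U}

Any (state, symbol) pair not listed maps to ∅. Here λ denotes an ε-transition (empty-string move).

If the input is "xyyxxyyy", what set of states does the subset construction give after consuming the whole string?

Start in {R}.
Read 'x': R→{S}; now {S}.
Read 'y': S→{Y}; union {Y}; ε-closure = {U, Y}.
Read 'y': U→{R, T, W, X}, Y→∅; now {R, T, W, X}.
Read 'x': R→{S}, T→∅, W→{U, W}, X→{S, W}; union {S, U, W}; ε-closure = {S, T, U, W}.
Read 'x': S→{X, Y}, T→∅, U→{R, V}, W→{U, W}; union {R, U, V, W, X, Y}; ε-closure = {R, T, U, V, W, X, Y}.
Read 'y': R→{V, X}, T→{R}, U→{R, T, W, X}, V→{T, W}, W→{U}, X→{R, S, T, V}, Y→∅; now {R, S, T, U, V, W, X}.
Read 'y': R→{V, X}, S→{Y}, T→{R}, U→{R, T, W, X}, V→{T, W}, W→{U}, X→{R, S, T, V}; now {R, S, T, U, V, W, X, Y}.
Read 'y': R→{V, X}, S→{Y}, T→{R}, U→{R, T, W, X}, V→{T, W}, W→{U}, X→{R, S, T, V}, Y→∅; now {R, S, T, U, V, W, X, Y}.

{R, S, T, U, V, W, X, Y}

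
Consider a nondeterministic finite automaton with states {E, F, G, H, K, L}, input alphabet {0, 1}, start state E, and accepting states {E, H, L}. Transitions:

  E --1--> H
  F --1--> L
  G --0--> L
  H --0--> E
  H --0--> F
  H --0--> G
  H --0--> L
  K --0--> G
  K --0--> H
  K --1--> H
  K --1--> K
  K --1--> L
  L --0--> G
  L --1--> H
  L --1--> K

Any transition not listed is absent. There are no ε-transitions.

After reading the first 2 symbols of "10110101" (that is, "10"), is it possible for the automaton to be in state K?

No

Start in {E}.
Read '1': {E} → {H}.
Read '0': {H} → {E, F, G, L}.
State K is not in {E, F, G, L}.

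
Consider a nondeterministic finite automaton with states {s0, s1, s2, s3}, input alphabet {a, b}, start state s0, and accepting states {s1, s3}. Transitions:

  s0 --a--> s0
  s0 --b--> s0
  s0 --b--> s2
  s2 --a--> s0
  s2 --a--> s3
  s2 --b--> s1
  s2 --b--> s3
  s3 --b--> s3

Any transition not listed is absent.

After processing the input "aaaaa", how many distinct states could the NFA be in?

1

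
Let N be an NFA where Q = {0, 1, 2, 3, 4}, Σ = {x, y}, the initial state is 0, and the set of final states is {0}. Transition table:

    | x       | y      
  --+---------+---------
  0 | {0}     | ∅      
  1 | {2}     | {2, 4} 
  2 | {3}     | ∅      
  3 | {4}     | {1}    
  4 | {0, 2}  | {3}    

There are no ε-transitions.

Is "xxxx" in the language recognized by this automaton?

Yes

Start in {0}.
Read 'x': 0→{0}; now {0}.
Read 'x': 0→{0}; now {0}.
Read 'x': 0→{0}; now {0}.
Read 'x': 0→{0}; now {0}.
The final set {0} contains the accepting state 0.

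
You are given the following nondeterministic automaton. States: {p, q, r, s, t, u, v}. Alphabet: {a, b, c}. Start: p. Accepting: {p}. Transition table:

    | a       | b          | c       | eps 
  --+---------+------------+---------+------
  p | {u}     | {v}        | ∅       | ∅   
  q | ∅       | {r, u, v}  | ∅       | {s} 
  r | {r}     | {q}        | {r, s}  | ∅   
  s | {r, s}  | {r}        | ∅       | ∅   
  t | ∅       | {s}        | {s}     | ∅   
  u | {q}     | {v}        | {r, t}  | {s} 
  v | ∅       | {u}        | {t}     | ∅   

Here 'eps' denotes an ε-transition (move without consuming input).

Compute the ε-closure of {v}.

{v}

Begin with {v}.
No ε-moves leave this set, so the closure equals the set itself.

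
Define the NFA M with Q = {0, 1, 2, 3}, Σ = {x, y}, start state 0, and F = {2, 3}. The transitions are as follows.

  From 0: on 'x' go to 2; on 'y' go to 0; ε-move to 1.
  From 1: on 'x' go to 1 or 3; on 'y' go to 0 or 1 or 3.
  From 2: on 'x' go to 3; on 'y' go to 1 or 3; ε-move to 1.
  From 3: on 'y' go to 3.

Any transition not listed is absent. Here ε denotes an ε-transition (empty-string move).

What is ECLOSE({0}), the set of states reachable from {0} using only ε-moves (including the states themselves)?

{0, 1}

Begin with {0}.
ε-move 0 → 1; add 1.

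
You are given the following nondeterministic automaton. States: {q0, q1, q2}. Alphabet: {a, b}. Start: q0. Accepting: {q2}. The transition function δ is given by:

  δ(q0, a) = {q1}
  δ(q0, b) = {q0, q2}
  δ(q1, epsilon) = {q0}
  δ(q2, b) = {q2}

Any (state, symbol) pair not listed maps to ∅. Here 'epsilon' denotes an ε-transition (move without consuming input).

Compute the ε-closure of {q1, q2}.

{q0, q1, q2}

Begin with {q1, q2}.
ε-move q1 → q0; add q0.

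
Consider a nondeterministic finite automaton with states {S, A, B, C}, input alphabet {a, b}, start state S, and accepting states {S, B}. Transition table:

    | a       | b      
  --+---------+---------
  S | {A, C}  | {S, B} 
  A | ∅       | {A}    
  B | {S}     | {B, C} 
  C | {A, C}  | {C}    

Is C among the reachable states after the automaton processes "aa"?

Start in {S}.
Read 'a': {S} → {A, C}.
Read 'a': {A, C} → {A, C}.
State C is in {A, C}.

Yes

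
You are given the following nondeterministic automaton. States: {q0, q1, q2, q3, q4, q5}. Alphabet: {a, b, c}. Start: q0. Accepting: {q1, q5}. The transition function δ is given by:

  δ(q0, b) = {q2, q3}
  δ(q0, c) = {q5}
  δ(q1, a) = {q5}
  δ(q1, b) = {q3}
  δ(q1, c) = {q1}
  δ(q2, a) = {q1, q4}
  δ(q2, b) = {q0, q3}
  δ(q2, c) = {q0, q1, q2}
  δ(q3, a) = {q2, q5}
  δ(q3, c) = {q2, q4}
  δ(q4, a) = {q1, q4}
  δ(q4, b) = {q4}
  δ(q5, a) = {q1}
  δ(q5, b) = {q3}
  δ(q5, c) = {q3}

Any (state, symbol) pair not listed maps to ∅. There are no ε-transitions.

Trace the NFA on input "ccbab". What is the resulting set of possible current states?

Start in {q0}.
Read 'c': q0→{q5}; now {q5}.
Read 'c': q5→{q3}; now {q3}.
Read 'b': q3→∅; now ∅.
The set is empty and remains empty for the remaining 2 symbols.

∅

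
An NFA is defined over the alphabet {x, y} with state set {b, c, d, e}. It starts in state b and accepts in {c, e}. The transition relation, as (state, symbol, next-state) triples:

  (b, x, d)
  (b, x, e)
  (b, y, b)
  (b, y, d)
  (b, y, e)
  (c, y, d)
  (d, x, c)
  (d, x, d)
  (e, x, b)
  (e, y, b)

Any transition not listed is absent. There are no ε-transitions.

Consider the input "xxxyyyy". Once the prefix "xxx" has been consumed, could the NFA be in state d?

Start in {b}.
Read 'x': b→{d, e}; now {d, e}.
Read 'x': d→{c, d}, e→{b}; now {b, c, d}.
Read 'x': b→{d, e}, c→∅, d→{c, d}; now {c, d, e}.
State d is in {c, d, e}.

Yes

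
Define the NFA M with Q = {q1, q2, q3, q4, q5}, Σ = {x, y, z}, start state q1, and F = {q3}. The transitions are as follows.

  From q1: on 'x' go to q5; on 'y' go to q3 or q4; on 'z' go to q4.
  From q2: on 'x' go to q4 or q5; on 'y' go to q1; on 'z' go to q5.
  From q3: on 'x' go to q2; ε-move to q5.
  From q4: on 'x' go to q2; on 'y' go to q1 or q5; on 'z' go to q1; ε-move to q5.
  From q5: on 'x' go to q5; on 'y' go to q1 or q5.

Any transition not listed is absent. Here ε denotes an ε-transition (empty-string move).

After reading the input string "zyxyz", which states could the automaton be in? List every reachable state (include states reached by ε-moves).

{q4, q5}

Start in {q1}.
Read 'z': q1→{q4}; union {q4}; ε-closure = {q4, q5}.
Read 'y': q4→{q1, q5}, q5→{q1, q5}; now {q1, q5}.
Read 'x': q1→{q5}, q5→{q5}; now {q5}.
Read 'y': q5→{q1, q5}; now {q1, q5}.
Read 'z': q1→{q4}, q5→∅; union {q4}; ε-closure = {q4, q5}.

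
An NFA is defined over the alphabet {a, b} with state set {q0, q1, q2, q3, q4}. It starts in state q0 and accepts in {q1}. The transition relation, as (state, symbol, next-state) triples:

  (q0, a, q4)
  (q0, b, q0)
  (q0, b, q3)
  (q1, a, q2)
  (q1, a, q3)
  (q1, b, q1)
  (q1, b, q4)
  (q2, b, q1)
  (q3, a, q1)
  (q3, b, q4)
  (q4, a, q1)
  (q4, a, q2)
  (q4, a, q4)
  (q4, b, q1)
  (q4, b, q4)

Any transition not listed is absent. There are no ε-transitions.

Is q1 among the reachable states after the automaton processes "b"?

Start in {q0}.
Read 'b': {q0} → {q0, q3}.
State q1 is not in {q0, q3}.

No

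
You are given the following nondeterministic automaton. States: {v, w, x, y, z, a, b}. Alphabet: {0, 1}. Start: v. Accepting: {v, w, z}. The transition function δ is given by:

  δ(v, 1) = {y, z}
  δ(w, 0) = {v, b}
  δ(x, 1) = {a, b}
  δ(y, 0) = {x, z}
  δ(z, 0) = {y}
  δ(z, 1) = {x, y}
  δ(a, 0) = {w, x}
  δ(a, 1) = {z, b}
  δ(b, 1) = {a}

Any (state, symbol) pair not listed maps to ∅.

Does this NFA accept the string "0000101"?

No

Start in {v}.
Read '0': {v} → ∅.
The set is empty and remains empty for the remaining 6 symbols.
The final set ∅ contains no accepting state.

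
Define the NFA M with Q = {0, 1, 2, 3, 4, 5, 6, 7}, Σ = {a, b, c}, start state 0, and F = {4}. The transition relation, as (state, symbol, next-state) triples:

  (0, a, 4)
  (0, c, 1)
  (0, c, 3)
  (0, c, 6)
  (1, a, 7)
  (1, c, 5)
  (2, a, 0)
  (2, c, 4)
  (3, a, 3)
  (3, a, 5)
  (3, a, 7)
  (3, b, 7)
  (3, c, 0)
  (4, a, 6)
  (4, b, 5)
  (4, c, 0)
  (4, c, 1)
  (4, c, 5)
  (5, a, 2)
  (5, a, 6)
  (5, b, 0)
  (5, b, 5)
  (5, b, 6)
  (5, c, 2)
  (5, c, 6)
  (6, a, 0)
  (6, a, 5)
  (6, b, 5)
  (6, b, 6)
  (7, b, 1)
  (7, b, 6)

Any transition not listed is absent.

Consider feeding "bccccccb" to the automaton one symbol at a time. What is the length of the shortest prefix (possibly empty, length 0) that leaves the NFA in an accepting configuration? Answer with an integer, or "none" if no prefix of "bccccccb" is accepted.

none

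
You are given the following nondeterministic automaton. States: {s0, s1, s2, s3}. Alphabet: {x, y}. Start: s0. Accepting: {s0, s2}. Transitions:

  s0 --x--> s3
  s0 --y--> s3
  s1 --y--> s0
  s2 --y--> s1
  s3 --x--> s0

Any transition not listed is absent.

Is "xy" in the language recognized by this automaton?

Start in {s0}.
Read 'x': s0→{s3}; now {s3}.
Read 'y': s3→∅; now ∅.
The final set ∅ contains no accepting state.

No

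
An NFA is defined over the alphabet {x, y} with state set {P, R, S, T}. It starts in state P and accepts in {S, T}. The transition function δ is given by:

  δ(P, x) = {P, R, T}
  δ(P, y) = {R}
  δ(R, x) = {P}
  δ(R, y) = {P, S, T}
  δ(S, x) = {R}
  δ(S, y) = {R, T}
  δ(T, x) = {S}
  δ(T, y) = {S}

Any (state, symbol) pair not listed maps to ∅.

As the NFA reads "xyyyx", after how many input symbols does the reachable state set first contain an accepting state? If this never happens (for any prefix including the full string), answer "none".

1

Start in {P}.
Read 'x': {P} → {P, R, T}.
None of the earlier sets intersect F, but {P, R, T} does.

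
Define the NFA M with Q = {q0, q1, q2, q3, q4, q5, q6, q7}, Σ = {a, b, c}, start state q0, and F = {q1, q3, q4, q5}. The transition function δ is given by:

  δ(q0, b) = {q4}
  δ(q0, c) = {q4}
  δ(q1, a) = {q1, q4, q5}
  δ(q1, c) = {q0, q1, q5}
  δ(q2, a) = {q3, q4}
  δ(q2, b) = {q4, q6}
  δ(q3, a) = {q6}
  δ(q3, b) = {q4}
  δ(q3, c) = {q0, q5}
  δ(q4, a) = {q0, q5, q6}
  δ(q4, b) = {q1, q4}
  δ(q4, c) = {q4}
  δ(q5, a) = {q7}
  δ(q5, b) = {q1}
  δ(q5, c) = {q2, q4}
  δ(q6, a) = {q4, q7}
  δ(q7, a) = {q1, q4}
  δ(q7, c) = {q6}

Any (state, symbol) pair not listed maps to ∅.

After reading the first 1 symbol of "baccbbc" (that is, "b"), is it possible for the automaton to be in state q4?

Yes

Start in {q0}.
Read 'b': {q0} → {q4}.
State q4 is in {q4}.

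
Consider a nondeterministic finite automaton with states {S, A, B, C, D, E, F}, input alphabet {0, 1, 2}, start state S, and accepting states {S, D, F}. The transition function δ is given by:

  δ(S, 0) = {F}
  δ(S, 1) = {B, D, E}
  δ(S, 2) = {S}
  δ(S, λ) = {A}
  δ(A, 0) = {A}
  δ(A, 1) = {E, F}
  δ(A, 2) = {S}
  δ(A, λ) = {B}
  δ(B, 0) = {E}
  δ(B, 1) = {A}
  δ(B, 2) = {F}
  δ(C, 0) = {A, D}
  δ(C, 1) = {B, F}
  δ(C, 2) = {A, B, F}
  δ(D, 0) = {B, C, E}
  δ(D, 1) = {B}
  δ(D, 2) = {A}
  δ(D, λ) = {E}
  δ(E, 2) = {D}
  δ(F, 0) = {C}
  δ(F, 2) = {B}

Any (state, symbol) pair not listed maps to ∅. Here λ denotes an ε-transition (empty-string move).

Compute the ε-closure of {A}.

{A, B}

Begin with {A}.
ε-move A → B; add B.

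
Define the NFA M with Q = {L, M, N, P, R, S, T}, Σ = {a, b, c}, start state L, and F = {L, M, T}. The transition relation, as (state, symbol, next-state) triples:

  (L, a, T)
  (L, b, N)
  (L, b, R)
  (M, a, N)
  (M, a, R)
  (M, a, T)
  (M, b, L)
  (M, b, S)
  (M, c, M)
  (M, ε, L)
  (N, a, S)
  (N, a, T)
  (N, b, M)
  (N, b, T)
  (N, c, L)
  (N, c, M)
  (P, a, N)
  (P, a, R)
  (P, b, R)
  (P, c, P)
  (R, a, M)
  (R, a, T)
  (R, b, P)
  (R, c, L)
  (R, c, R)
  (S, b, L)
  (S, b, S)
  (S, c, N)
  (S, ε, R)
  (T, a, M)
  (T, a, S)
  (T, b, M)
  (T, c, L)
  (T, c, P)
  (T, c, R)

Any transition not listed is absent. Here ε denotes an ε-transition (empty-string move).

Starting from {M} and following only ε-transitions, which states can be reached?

Begin with {M}.
ε-move M → L; add L.

{L, M}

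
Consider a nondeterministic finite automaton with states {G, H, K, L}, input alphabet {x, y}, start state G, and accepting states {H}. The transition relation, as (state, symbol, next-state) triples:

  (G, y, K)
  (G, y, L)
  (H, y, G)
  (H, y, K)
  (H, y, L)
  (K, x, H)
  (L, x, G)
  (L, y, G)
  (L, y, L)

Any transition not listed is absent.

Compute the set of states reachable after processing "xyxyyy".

∅

Start in {G}.
Read 'x': G→∅; now ∅.
The set is empty and remains empty for the remaining 5 symbols.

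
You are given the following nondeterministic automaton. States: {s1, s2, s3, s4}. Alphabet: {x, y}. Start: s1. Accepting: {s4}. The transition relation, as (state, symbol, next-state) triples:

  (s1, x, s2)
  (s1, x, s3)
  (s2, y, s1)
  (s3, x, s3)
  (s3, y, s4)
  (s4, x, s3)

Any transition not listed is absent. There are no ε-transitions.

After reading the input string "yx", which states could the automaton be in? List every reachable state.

∅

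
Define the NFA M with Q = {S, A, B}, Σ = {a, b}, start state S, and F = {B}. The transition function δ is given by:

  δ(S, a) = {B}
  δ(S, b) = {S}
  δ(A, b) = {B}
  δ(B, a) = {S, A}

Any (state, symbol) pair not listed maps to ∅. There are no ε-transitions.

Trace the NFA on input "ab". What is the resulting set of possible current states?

Start in {S}.
Read 'a': S→{B}; now {B}.
Read 'b': B→∅; now ∅.

∅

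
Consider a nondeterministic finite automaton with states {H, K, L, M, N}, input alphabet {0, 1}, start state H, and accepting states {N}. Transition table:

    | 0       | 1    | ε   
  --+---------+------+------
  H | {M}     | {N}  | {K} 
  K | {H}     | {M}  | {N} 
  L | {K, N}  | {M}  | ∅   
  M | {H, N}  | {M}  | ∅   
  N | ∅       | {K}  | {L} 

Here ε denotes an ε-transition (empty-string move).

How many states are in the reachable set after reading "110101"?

Start: ε-closure({H}) = {H, K, L, N}.
Read '1': H→{N}, K→{M}, L→{M}, N→{K}; union {K, M, N}; ε-closure = {K, L, M, N}.
Read '1': K→{M}, L→{M}, M→{M}, N→{K}; union {K, M}; ε-closure = {K, L, M, N}.
Read '0': K→{H}, L→{K, N}, M→{H, N}, N→∅; union {H, K, N}; ε-closure = {H, K, L, N}.
Read '1': H→{N}, K→{M}, L→{M}, N→{K}; union {K, M, N}; ε-closure = {K, L, M, N}.
Read '0': K→{H}, L→{K, N}, M→{H, N}, N→∅; union {H, K, N}; ε-closure = {H, K, L, N}.
Read '1': H→{N}, K→{M}, L→{M}, N→{K}; union {K, M, N}; ε-closure = {K, L, M, N}.
That set has 4 states.

4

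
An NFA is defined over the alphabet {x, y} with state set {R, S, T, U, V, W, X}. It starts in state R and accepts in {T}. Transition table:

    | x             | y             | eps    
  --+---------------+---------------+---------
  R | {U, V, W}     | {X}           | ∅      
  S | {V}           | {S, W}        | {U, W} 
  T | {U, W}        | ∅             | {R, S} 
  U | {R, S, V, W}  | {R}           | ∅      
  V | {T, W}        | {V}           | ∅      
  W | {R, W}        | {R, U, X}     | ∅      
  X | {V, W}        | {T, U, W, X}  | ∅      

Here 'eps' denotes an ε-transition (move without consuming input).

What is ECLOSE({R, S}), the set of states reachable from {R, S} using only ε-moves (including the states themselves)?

{R, S, U, W}

Begin with {R, S}.
ε-move S → U; add U.
ε-move S → W; add W.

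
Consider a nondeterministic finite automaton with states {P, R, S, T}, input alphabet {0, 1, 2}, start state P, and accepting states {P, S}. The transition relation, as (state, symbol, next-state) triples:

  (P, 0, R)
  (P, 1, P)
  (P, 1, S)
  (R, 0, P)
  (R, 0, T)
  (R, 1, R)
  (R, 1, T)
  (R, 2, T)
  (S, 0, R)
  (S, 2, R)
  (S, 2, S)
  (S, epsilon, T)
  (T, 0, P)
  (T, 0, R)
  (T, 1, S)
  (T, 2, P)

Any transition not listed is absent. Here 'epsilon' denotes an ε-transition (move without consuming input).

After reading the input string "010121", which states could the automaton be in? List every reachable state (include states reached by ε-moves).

Start in {P}.
Read '0': P→{R}; now {R}.
Read '1': R→{R, T}; now {R, T}.
Read '0': R→{P, T}, T→{P, R}; now {P, R, T}.
Read '1': P→{P, S}, R→{R, T}, T→{S}; now {P, R, S, T}.
Read '2': P→∅, R→{T}, S→{R, S}, T→{P}; now {P, R, S, T}.
Read '1': P→{P, S}, R→{R, T}, S→∅, T→{S}; now {P, R, S, T}.

{P, R, S, T}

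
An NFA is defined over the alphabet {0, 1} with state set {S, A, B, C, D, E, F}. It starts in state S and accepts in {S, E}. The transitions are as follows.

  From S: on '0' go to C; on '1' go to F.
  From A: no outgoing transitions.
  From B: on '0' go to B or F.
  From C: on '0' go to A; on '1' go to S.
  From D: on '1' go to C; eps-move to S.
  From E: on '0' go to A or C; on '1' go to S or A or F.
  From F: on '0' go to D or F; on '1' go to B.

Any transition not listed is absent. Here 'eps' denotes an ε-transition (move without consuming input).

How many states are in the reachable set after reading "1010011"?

Start in {S}.
Read '1': S→{F}; now {F}.
Read '0': F→{D, F}; union {D, F}; ε-closure = {S, D, F}.
Read '1': S→{F}, D→{C}, F→{B}; now {B, C, F}.
Read '0': B→{B, F}, C→{A}, F→{D, F}; union {A, B, D, F}; ε-closure = {S, A, B, D, F}.
Read '0': S→{C}, A→∅, B→{B, F}, D→∅, F→{D, F}; union {B, C, D, F}; ε-closure = {S, B, C, D, F}.
Read '1': S→{F}, B→∅, C→{S}, D→{C}, F→{B}; now {S, B, C, F}.
Read '1': S→{F}, B→∅, C→{S}, F→{B}; now {S, B, F}.
That set has 3 states.

3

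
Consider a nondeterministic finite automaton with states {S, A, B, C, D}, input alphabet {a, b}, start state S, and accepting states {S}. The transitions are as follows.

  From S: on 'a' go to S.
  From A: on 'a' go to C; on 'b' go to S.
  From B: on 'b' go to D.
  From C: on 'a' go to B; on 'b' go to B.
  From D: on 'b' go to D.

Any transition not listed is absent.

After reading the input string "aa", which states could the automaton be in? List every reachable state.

Start in {S}.
Read 'a': S→{S}; now {S}.
Read 'a': S→{S}; now {S}.

{S}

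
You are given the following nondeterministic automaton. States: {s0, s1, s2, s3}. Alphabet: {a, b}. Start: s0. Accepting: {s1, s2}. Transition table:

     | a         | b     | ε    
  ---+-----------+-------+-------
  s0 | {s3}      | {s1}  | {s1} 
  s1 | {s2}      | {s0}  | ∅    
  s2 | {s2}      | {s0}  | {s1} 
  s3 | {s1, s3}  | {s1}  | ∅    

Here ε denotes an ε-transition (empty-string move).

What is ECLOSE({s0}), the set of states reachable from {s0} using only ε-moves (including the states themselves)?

{s0, s1}

Begin with {s0}.
ε-move s0 → s1; add s1.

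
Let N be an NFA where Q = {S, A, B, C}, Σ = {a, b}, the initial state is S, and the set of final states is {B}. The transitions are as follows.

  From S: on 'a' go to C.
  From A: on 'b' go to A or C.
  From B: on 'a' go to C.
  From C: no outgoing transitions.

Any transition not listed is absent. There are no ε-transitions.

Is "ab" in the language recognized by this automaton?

Start in {S}.
Read 'a': S→{C}; now {C}.
Read 'b': C→∅; now ∅.
The final set ∅ contains no accepting state.

No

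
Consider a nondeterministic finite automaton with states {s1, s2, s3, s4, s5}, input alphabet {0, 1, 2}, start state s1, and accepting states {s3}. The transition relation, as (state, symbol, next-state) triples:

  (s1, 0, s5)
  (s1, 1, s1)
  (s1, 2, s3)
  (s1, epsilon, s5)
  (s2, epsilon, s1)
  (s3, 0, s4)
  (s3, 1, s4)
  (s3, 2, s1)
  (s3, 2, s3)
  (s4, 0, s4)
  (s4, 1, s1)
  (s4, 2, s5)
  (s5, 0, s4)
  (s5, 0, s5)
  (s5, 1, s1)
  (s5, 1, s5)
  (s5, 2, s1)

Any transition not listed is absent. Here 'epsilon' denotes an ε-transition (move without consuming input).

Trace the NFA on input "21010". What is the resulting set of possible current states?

{s4, s5}

Start: ε-closure({s1}) = {s1, s5}.
Read '2': s1→{s3}, s5→{s1}; union {s1, s3}; ε-closure = {s1, s3, s5}.
Read '1': s1→{s1}, s3→{s4}, s5→{s1, s5}; now {s1, s4, s5}.
Read '0': s1→{s5}, s4→{s4}, s5→{s4, s5}; now {s4, s5}.
Read '1': s4→{s1}, s5→{s1, s5}; now {s1, s5}.
Read '0': s1→{s5}, s5→{s4, s5}; now {s4, s5}.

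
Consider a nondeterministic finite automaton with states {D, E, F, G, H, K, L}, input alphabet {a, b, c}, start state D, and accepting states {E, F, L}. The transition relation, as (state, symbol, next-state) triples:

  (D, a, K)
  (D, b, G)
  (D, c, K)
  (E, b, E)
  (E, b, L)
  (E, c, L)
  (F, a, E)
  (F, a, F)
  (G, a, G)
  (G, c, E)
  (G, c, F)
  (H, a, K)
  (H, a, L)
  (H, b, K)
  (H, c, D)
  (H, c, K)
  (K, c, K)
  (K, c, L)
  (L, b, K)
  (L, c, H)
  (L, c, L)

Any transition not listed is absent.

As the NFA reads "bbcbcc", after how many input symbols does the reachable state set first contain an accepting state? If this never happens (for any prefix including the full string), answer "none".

none

Start in {D}.
Read 'b': D→{G}; now {G}.
Read 'b': G→∅; now ∅.
The set is empty and remains empty for the remaining 4 symbols.
No reachable set along the way intersects F.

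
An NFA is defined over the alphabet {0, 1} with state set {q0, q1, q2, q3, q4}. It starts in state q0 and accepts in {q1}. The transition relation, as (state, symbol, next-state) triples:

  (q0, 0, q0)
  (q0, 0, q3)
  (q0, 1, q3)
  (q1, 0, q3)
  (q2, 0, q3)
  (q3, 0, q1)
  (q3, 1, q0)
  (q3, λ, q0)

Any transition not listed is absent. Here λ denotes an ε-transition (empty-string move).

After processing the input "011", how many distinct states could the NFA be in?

Start in {q0}.
Read '0': {q0} → {q0, q3}.
Read '1': {q0, q3} → {q0, q3}.
Read '1': {q0, q3} → {q0, q3}.
That set has 2 states.

2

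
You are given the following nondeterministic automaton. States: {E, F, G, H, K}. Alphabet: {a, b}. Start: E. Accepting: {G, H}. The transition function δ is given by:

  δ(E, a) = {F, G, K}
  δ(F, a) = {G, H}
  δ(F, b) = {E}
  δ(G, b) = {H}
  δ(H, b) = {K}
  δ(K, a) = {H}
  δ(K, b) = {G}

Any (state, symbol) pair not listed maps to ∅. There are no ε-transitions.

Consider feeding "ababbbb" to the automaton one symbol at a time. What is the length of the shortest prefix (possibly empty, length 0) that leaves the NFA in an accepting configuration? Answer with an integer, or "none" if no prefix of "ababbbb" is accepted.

1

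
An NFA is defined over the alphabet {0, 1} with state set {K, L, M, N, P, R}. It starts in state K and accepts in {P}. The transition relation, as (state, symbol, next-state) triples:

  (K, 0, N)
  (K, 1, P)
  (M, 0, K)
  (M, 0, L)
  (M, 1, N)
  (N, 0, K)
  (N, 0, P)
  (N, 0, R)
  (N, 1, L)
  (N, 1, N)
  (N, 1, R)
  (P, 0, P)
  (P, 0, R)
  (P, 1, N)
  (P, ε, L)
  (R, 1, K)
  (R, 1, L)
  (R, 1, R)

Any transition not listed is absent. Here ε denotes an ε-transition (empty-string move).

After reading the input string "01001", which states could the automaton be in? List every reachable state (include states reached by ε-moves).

Start in {K}.
Read '0': {K} → {N}.
Read '1': {N} → {L, N, R}.
Read '0': {L, N, R} → {K, L, P, R}.
Read '0': {K, L, P, R} → {L, N, P, R}.
Read '1': {L, N, P, R} → {K, L, N, R}.

{K, L, N, R}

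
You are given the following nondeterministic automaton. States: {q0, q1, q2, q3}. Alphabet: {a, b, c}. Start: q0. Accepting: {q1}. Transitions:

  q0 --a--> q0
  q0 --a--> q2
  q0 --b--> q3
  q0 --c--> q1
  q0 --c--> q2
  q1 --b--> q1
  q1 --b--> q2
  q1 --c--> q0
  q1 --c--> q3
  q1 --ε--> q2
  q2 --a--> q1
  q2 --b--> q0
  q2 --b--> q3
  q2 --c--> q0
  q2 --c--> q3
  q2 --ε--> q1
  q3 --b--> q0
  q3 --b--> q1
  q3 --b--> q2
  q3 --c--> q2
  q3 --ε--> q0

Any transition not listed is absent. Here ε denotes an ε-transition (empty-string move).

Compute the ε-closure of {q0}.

Begin with {q0}.
No ε-moves leave this set, so the closure equals the set itself.

{q0}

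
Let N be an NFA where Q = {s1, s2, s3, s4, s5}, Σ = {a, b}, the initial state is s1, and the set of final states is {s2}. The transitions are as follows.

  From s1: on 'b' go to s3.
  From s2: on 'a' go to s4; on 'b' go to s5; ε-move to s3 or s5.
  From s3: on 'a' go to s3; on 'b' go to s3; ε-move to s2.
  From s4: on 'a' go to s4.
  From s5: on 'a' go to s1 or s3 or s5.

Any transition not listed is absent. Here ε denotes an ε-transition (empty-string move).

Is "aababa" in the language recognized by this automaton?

Start in {s1}.
Read 'a': s1→∅; now ∅.
The set is empty and remains empty for the remaining 5 symbols.
The final set ∅ contains no accepting state.

No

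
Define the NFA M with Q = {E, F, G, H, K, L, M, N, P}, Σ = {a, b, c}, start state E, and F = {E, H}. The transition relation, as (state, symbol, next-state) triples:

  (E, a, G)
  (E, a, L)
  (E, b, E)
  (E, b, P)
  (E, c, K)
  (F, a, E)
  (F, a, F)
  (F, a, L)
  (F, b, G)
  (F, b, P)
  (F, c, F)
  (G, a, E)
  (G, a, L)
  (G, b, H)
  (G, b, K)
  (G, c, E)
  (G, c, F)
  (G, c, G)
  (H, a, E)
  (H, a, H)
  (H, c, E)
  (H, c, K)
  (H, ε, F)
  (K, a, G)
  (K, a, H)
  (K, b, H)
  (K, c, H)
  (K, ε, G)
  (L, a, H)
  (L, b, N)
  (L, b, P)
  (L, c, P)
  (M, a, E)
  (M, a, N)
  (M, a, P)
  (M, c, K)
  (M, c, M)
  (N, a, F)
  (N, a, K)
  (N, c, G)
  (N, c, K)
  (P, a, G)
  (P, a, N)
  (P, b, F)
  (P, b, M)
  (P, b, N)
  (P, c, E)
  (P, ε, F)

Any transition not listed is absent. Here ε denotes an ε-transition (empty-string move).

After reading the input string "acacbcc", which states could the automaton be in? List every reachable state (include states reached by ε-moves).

{E, F, G, H, K, M}

Start in {E}.
Read 'a': E→{G, L}; now {G, L}.
Read 'c': G→{E, F, G}, L→{P}; now {E, F, G, P}.
Read 'a': E→{G, L}, F→{E, F, L}, G→{E, L}, P→{G, N}; now {E, F, G, L, N}.
Read 'c': E→{K}, F→{F}, G→{E, F, G}, L→{P}, N→{G, K}; now {E, F, G, K, P}.
Read 'b': E→{E, P}, F→{G, P}, G→{H, K}, K→{H}, P→{F, M, N}; now {E, F, G, H, K, M, N, P}.
Read 'c': E→{K}, F→{F}, G→{E, F, G}, H→{E, K}, K→{H}, M→{K, M}, N→{G, K}, P→{E}; now {E, F, G, H, K, M}.
Read 'c': E→{K}, F→{F}, G→{E, F, G}, H→{E, K}, K→{H}, M→{K, M}; now {E, F, G, H, K, M}.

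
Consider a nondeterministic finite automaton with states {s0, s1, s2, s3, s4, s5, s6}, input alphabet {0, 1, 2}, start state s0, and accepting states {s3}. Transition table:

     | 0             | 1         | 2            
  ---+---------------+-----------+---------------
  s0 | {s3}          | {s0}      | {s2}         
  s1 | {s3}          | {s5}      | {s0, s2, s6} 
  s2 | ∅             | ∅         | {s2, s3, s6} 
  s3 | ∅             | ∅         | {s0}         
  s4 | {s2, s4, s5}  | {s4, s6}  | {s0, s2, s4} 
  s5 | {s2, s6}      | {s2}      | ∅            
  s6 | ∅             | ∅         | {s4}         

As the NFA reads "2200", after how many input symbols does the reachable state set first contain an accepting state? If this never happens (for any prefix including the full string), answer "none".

2

Start in {s0}.
Read '2': s0→{s2}; now {s2}.
Read '2': s2→{s2, s3, s6}; now {s2, s3, s6}.
None of the earlier sets intersect F, but {s2, s3, s6} does.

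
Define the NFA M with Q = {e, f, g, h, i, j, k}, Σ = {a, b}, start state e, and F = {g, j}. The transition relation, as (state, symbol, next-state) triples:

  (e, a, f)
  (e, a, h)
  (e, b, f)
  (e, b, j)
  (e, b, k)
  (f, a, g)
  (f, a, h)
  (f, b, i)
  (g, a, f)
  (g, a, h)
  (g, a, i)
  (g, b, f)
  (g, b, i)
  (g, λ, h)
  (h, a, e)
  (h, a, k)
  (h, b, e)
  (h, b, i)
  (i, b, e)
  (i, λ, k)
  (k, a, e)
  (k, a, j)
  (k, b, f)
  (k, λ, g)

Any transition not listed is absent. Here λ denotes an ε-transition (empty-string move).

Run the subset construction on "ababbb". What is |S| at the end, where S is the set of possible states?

7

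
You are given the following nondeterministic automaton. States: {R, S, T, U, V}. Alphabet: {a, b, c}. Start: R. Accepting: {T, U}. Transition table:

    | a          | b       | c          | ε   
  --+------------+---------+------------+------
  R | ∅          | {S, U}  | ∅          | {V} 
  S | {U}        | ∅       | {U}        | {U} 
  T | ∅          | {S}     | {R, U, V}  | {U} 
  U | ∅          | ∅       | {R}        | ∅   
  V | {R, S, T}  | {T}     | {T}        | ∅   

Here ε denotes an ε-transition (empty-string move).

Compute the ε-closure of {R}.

{R, V}

Begin with {R}.
ε-move R → V; add V.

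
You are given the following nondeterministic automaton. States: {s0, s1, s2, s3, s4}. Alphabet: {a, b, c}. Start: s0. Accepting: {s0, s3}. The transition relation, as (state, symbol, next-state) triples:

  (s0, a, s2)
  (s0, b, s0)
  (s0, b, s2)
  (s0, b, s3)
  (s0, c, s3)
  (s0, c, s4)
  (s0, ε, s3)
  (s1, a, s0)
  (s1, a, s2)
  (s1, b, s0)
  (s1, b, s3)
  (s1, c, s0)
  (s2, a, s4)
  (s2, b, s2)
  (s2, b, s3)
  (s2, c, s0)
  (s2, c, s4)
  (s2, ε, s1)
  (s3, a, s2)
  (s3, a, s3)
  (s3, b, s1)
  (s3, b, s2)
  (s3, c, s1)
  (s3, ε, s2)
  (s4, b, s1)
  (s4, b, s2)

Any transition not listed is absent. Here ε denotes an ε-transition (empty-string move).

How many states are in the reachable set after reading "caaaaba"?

5

Start: ε-closure({s0}) = {s0, s1, s2, s3}.
Read 'c': s0→{s3, s4}, s1→{s0}, s2→{s0, s4}, s3→{s1}; union {s0, s1, s3, s4}; ε-closure = {s0, s1, s2, s3, s4}.
Read 'a': s0→{s2}, s1→{s0, s2}, s2→{s4}, s3→{s2, s3}, s4→∅; union {s0, s2, s3, s4}; ε-closure = {s0, s1, s2, s3, s4}.
Read 'a': s0→{s2}, s1→{s0, s2}, s2→{s4}, s3→{s2, s3}, s4→∅; union {s0, s2, s3, s4}; ε-closure = {s0, s1, s2, s3, s4}.
Read 'a': s0→{s2}, s1→{s0, s2}, s2→{s4}, s3→{s2, s3}, s4→∅; union {s0, s2, s3, s4}; ε-closure = {s0, s1, s2, s3, s4}.
Read 'a': s0→{s2}, s1→{s0, s2}, s2→{s4}, s3→{s2, s3}, s4→∅; union {s0, s2, s3, s4}; ε-closure = {s0, s1, s2, s3, s4}.
Read 'b': s0→{s0, s2, s3}, s1→{s0, s3}, s2→{s2, s3}, s3→{s1, s2}, s4→{s1, s2}; now {s0, s1, s2, s3}.
Read 'a': s0→{s2}, s1→{s0, s2}, s2→{s4}, s3→{s2, s3}; union {s0, s2, s3, s4}; ε-closure = {s0, s1, s2, s3, s4}.
That set has 5 states.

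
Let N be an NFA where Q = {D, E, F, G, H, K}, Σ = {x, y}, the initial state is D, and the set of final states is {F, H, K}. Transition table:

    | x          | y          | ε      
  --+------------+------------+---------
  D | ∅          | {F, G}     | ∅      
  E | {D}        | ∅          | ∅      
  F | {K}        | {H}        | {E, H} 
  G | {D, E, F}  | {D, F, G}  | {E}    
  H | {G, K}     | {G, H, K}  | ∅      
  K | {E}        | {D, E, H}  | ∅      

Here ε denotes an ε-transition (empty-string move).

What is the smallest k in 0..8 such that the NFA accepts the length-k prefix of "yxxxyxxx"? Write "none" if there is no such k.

Start in {D}.
Read 'y': D→{F, G}; union {F, G}; ε-closure = {E, F, G, H}.
None of the earlier sets intersect F, but {E, F, G, H} does.

1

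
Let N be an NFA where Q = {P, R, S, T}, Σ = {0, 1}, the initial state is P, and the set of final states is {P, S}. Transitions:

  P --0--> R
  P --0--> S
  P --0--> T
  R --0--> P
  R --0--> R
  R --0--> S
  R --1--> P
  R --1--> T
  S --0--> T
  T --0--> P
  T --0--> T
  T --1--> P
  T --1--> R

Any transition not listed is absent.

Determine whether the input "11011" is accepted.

No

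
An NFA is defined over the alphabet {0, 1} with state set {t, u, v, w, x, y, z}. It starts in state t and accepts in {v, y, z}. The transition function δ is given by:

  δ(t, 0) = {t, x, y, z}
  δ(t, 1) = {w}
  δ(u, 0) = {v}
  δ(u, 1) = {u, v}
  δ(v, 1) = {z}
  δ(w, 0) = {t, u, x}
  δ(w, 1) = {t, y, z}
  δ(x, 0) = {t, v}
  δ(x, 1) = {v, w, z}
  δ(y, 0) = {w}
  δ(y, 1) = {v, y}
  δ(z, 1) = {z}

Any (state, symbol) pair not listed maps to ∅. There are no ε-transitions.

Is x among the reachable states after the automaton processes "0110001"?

No

Start in {t}.
Read '0': t→{t, x, y, z}; now {t, x, y, z}.
Read '1': t→{w}, x→{v, w, z}, y→{v, y}, z→{z}; now {v, w, y, z}.
Read '1': v→{z}, w→{t, y, z}, y→{v, y}, z→{z}; now {t, v, y, z}.
Read '0': t→{t, x, y, z}, v→∅, y→{w}, z→∅; now {t, w, x, y, z}.
Read '0': t→{t, x, y, z}, w→{t, u, x}, x→{t, v}, y→{w}, z→∅; now {t, u, v, w, x, y, z}.
Read '0': t→{t, x, y, z}, u→{v}, v→∅, w→{t, u, x}, x→{t, v}, y→{w}, z→∅; now {t, u, v, w, x, y, z}.
Read '1': t→{w}, u→{u, v}, v→{z}, w→{t, y, z}, x→{v, w, z}, y→{v, y}, z→{z}; now {t, u, v, w, y, z}.
State x is not in {t, u, v, w, y, z}.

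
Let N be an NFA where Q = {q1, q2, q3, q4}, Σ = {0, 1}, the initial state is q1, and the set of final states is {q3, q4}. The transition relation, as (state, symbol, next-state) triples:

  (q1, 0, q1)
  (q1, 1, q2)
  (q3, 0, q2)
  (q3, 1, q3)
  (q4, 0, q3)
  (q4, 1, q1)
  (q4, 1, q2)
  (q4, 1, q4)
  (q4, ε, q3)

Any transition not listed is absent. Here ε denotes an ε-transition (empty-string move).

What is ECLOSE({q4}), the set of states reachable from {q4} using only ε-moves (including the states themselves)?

{q3, q4}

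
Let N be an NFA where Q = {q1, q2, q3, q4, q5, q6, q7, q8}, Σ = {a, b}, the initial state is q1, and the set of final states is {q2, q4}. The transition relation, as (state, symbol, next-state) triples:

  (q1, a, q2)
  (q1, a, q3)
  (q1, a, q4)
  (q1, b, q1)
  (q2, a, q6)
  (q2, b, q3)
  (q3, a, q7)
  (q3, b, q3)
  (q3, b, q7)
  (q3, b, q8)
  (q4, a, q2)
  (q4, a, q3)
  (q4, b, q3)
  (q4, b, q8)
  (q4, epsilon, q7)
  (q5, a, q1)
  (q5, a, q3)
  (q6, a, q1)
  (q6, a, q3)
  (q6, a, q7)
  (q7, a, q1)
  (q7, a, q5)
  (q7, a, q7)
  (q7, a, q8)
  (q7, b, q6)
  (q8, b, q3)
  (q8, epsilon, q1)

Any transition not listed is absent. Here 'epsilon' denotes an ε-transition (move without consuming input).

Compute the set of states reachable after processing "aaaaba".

Start in {q1}.
Read 'a': q1→{q2, q3, q4}; union {q2, q3, q4}; ε-closure = {q2, q3, q4, q7}.
Read 'a': q2→{q6}, q3→{q7}, q4→{q2, q3}, q7→{q1, q5, q7, q8}; now {q1, q2, q3, q5, q6, q7, q8}.
Read 'a': q1→{q2, q3, q4}, q2→{q6}, q3→{q7}, q5→{q1, q3}, q6→{q1, q3, q7}, q7→{q1, q5, q7, q8}, q8→∅; now {q1, q2, q3, q4, q5, q6, q7, q8}.
Read 'a': q1→{q2, q3, q4}, q2→{q6}, q3→{q7}, q4→{q2, q3}, q5→{q1, q3}, q6→{q1, q3, q7}, q7→{q1, q5, q7, q8}, q8→∅; now {q1, q2, q3, q4, q5, q6, q7, q8}.
Read 'b': q1→{q1}, q2→{q3}, q3→{q3, q7, q8}, q4→{q3, q8}, q5→∅, q6→∅, q7→{q6}, q8→{q3}; now {q1, q3, q6, q7, q8}.
Read 'a': q1→{q2, q3, q4}, q3→{q7}, q6→{q1, q3, q7}, q7→{q1, q5, q7, q8}, q8→∅; now {q1, q2, q3, q4, q5, q7, q8}.

{q1, q2, q3, q4, q5, q7, q8}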